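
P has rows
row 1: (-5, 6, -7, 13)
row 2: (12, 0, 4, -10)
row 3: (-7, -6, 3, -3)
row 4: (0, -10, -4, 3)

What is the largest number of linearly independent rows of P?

3

Row reduce to echelon form.
R2 ← R2 + (12/5)·R1: [0, 72/5, -64/5, 106/5]
R3 ← R3 − (7/5)·R1: [0, -72/5, 64/5, -106/5]
R3 ← R3 + R2: [0, 0, 0, 0]
R4 ← R4 + (25/36)·R2: [0, 0, -116/9, 319/18]
Swap R3 ↔ R4
Echelon form has 3 nonzero rows, so rank(P) = 3.
The rank gives the maximum number of linearly independent rows: 3.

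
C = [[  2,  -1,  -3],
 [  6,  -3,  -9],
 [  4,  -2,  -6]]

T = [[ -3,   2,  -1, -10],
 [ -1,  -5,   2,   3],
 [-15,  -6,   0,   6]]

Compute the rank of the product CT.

First compute CT:
[[ 40,  27,  -4, -41],
 [120,  81, -12, -123],
 [ 80,  54,  -8, -82]]
Now row reduce the product.
R2 ← R2 − (3)·R1: [0, 0, 0, 0]
R3 ← R3 − (2)·R1: [0, 0, 0, 0]
1 nonzero row, so rank(CT) = 1.

1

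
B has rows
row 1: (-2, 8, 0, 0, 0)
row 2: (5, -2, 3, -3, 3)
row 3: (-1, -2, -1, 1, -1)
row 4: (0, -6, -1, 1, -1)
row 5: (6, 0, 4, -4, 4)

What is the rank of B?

Row reduce to echelon form.
R2 ← R2 + (5/2)·R1: [0, 18, 3, -3, 3]
R3 ← R3 − (1/2)·R1: [0, -6, -1, 1, -1]
R5 ← R5 + (3)·R1: [0, 24, 4, -4, 4]
R3 ← R3 + (1/3)·R2: [0, 0, 0, 0, 0]
R4 ← R4 + (1/3)·R2: [0, 0, 0, 0, 0]
R5 ← R5 − (4/3)·R2: [0, 0, 0, 0, 0]
Echelon form has 2 nonzero rows, so rank(B) = 2.

2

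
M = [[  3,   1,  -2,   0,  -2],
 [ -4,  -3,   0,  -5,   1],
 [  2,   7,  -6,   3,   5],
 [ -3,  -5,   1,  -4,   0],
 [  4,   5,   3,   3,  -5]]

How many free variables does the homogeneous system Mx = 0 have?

0

Row reduce to echelon form.
R2 ← R2 + (4/3)·R1: [0, -5/3, -8/3, -5, -5/3]
R3 ← R3 − (2/3)·R1: [0, 19/3, -14/3, 3, 19/3]
R4 ← R4 + R1: [0, -4, -1, -4, -2]
R5 ← R5 − (4/3)·R1: [0, 11/3, 17/3, 3, -7/3]
R3 ← R3 + (19/5)·R2: [0, 0, -74/5, -16, 0]
R4 ← R4 − (12/5)·R2: [0, 0, 27/5, 8, 2]
R5 ← R5 + (11/5)·R2: [0, 0, -1/5, -8, -6]
R4 ← R4 + (27/74)·R3: [0, 0, 0, 80/37, 2]
R5 ← R5 − (1/74)·R3: [0, 0, 0, -288/37, -6]
R5 ← R5 + (18/5)·R4: [0, 0, 0, 0, 6/5]
5 nonzero rows, so rank(M) = 5.
M has 5 columns; by rank–nullity, nullity = 5 − 5 = 0.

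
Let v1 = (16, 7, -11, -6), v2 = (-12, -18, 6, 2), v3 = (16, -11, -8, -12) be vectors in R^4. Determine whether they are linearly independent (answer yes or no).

yes

Form the matrix with these vectors as rows and row reduce.
R2 ← R2 + (3/4)·R1: [0, -51/4, -9/4, -5/2]
R3 ← R3 − R1: [0, -18, 3, -6]
R3 ← R3 − (24/17)·R2: [0, 0, 105/17, -42/17]
3 nonzero rows, so the 3 vectors span a space of dimension 3.
Since 3 = 3, the vectors are linearly independent.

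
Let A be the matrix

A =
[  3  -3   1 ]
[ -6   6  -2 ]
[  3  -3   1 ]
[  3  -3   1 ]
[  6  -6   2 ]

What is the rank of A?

Row reduce to echelon form.
R2 ← R2 + (2)·R1: [0, 0, 0]
R3 ← R3 − R1: [0, 0, 0]
R4 ← R4 − R1: [0, 0, 0]
R5 ← R5 − (2)·R1: [0, 0, 0]
Echelon form has 1 nonzero row, so rank(A) = 1.

1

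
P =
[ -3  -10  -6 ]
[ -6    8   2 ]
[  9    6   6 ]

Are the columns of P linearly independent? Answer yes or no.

Row reduce P to echelon form.
R2 ← R2 − (2)·R1: [0, 28, 14]
R3 ← R3 + (3)·R1: [0, -24, -12]
R3 ← R3 + (6/7)·R2: [0, 0, 0]
2 pivots among 3 columns.
Only 2 < 3 pivot columns, so the columns are linearly dependent.

no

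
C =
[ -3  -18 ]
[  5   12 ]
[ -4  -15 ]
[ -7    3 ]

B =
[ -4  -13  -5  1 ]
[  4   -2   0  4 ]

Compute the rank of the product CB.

First compute CB:
[[-60,  75,  15, -75],
 [ 28, -89, -25,  53],
 [-44,  82,  20, -64],
 [ 40,  85,  35,   5]]
Now row reduce the product.
R2 ← R2 + (7/15)·R1: [0, -54, -18, 18]
R3 ← R3 − (11/15)·R1: [0, 27, 9, -9]
R4 ← R4 + (2/3)·R1: [0, 135, 45, -45]
R3 ← R3 + (1/2)·R2: [0, 0, 0, 0]
R4 ← R4 + (5/2)·R2: [0, 0, 0, 0]
2 nonzero rows, so rank(CB) = 2.

2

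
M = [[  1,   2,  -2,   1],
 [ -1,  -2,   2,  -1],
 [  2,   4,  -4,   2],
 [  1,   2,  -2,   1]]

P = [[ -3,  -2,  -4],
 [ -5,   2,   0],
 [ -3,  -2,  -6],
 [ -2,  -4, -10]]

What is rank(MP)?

First compute MP:
[[ -9,   2,  -2],
 [  9,  -2,   2],
 [-18,   4,  -4],
 [ -9,   2,  -2]]
Now row reduce the product.
R2 ← R2 + R1: [0, 0, 0]
R3 ← R3 − (2)·R1: [0, 0, 0]
R4 ← R4 − R1: [0, 0, 0]
1 nonzero row, so rank(MP) = 1.

1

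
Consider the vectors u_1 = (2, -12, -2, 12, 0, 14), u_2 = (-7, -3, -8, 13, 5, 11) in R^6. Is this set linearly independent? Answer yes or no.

yes

Form the matrix with these vectors as rows and row reduce.
R2 ← R2 + (7/2)·R1: [0, -45, -15, 55, 5, 60]
2 nonzero rows, so the 2 vectors span a space of dimension 2.
Since 2 = 2, the vectors are linearly independent.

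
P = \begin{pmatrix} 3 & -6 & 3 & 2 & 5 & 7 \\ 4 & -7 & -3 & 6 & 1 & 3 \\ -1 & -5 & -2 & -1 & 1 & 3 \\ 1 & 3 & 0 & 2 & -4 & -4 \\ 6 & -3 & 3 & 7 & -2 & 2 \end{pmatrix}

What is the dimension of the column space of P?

5

Row reduce to echelon form.
R2 ← R2 − (4/3)·R1: [0, 1, -7, 10/3, -17/3, -19/3]
R3 ← R3 + (1/3)·R1: [0, -7, -1, -1/3, 8/3, 16/3]
R4 ← R4 − (1/3)·R1: [0, 5, -1, 4/3, -17/3, -19/3]
R5 ← R5 − (2)·R1: [0, 9, -3, 3, -12, -12]
R3 ← R3 + (7)·R2: [0, 0, -50, 23, -37, -39]
R4 ← R4 − (5)·R2: [0, 0, 34, -46/3, 68/3, 76/3]
R5 ← R5 − (9)·R2: [0, 0, 60, -27, 39, 45]
R4 ← R4 + (17/25)·R3: [0, 0, 0, 23/75, -187/75, -89/75]
R5 ← R5 + (6/5)·R3: [0, 0, 0, 3/5, -27/5, -9/5]
R5 ← R5 − (45/23)·R4: [0, 0, 0, 0, -12/23, 12/23]
Echelon form has 5 nonzero rows, so rank(P) = 5.
The column space has dimension equal to the rank: 5.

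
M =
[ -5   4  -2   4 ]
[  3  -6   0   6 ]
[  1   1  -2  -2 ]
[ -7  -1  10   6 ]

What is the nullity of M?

Row reduce to echelon form.
R2 ← R2 + (3/5)·R1: [0, -18/5, -6/5, 42/5]
R3 ← R3 + (1/5)·R1: [0, 9/5, -12/5, -6/5]
R4 ← R4 − (7/5)·R1: [0, -33/5, 64/5, 2/5]
R3 ← R3 + (1/2)·R2: [0, 0, -3, 3]
R4 ← R4 − (11/6)·R2: [0, 0, 15, -15]
R4 ← R4 + (5)·R3: [0, 0, 0, 0]
3 nonzero rows, so rank(M) = 3.
M has 4 columns; by rank–nullity, nullity = 4 − 3 = 1.

1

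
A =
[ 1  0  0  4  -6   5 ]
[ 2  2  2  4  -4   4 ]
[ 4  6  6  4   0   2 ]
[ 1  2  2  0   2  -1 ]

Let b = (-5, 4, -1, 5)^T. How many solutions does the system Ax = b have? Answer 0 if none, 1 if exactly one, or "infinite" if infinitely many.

Row reduce the augmented matrix [A | b].
R2 ← R2 − (2)·R1: [0, 2, 2, -4, 8, -6, 14]
R3 ← R3 − (4)·R1: [0, 6, 6, -12, 24, -18, 19]
R4 ← R4 − R1: [0, 2, 2, -4, 8, -6, 10]
R3 ← R3 − (3)·R2: [0, 0, 0, 0, 0, 0, -23]
R4 ← R4 − R2: [0, 0, 0, 0, 0, 0, -4]
R4 ← R4 − (4/23)·R3: [0, 0, 0, 0, 0, 0, 0]
The echelon form has 3 nonzero rows; the last pivot sits in the augmented column, so rank(A) = 2 but rank([A|b]) = 3.
Since the ranks differ, the system is inconsistent.
It has no solutions.

0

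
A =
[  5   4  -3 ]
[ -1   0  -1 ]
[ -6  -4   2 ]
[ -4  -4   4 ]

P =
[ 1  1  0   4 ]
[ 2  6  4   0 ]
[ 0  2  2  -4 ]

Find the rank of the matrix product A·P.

2

First compute AP:
[[ 13,  23,  10,  32],
 [ -1,  -3,  -2,   0],
 [-14, -26, -12, -32],
 [-12, -20,  -8, -32]]
Now row reduce the product.
R2 ← R2 + (1/13)·R1: [0, -16/13, -16/13, 32/13]
R3 ← R3 + (14/13)·R1: [0, -16/13, -16/13, 32/13]
R4 ← R4 + (12/13)·R1: [0, 16/13, 16/13, -32/13]
R3 ← R3 − R2: [0, 0, 0, 0]
R4 ← R4 + R2: [0, 0, 0, 0]
2 nonzero rows, so rank(AP) = 2.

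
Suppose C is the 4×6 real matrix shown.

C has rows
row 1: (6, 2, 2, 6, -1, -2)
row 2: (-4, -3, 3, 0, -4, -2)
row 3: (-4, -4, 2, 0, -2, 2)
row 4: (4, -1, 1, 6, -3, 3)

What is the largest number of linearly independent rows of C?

4

Row reduce to echelon form.
R2 ← R2 + (2/3)·R1: [0, -5/3, 13/3, 4, -14/3, -10/3]
R3 ← R3 + (2/3)·R1: [0, -8/3, 10/3, 4, -8/3, 2/3]
R4 ← R4 − (2/3)·R1: [0, -7/3, -1/3, 2, -7/3, 13/3]
R3 ← R3 − (8/5)·R2: [0, 0, -18/5, -12/5, 24/5, 6]
R4 ← R4 − (7/5)·R2: [0, 0, -32/5, -18/5, 21/5, 9]
R4 ← R4 − (16/9)·R3: [0, 0, 0, 2/3, -13/3, -5/3]
Echelon form has 4 nonzero rows, so rank(C) = 4.
The rank gives the maximum number of linearly independent rows: 4.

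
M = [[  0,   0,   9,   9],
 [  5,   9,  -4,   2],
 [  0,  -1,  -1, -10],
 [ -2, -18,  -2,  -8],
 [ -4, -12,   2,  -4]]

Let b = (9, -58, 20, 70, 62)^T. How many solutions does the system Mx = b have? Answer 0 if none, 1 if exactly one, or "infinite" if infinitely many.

1

Row reduce the augmented matrix [M | b].
Swap R1 ↔ R2
R4 ← R4 + (2/5)·R1: [0, -72/5, -18/5, -36/5, 234/5]
R5 ← R5 + (4/5)·R1: [0, -24/5, -6/5, -12/5, 78/5]
Swap R2 ↔ R3
R4 ← R4 − (72/5)·R2: [0, 0, 54/5, 684/5, -1206/5]
R5 ← R5 − (24/5)·R2: [0, 0, 18/5, 228/5, -402/5]
R4 ← R4 − (6/5)·R3: [0, 0, 0, 126, -252]
R5 ← R5 − (2/5)·R3: [0, 0, 0, 42, -84]
R5 ← R5 − (1/3)·R4: [0, 0, 0, 0, 0]
The echelon form has 4 nonzero rows, and every pivot lies in the first 4 columns, so rank(M) = rank([M|b]) = 4.
The system is consistent.
rank = 4 = number of unknowns, so the solution is unique.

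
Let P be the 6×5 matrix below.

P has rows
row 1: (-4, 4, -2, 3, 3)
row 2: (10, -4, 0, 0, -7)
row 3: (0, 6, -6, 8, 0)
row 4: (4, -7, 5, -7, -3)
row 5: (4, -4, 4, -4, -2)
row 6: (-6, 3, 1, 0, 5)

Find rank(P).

3

Row reduce to echelon form.
R2 ← R2 + (5/2)·R1: [0, 6, -5, 15/2, 1/2]
R4 ← R4 + R1: [0, -3, 3, -4, 0]
R5 ← R5 + R1: [0, 0, 2, -1, 1]
R6 ← R6 − (3/2)·R1: [0, -3, 4, -9/2, 1/2]
R3 ← R3 − R2: [0, 0, -1, 1/2, -1/2]
R4 ← R4 + (1/2)·R2: [0, 0, 1/2, -1/4, 1/4]
R6 ← R6 + (1/2)·R2: [0, 0, 3/2, -3/4, 3/4]
R4 ← R4 + (1/2)·R3: [0, 0, 0, 0, 0]
R5 ← R5 + (2)·R3: [0, 0, 0, 0, 0]
R6 ← R6 + (3/2)·R3: [0, 0, 0, 0, 0]
Echelon form has 3 nonzero rows, so rank(P) = 3.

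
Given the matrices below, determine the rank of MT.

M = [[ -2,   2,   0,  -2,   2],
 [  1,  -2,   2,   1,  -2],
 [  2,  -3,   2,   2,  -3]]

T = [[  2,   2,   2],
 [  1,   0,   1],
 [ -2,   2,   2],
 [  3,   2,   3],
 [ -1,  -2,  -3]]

2

First compute MT:
[[-10, -12, -14],
 [  1,  12,  13],
 [  6,  18,  20]]
Now row reduce the product.
R2 ← R2 + (1/10)·R1: [0, 54/5, 58/5]
R3 ← R3 + (3/5)·R1: [0, 54/5, 58/5]
R3 ← R3 − R2: [0, 0, 0]
2 nonzero rows, so rank(MT) = 2.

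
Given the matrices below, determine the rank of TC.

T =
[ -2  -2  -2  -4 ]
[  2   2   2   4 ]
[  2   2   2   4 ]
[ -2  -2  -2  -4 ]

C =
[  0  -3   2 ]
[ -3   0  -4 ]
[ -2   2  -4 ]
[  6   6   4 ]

1

First compute TC:
[[-14, -22,  -4],
 [ 14,  22,   4],
 [ 14,  22,   4],
 [-14, -22,  -4]]
Now row reduce the product.
R2 ← R2 + R1: [0, 0, 0]
R3 ← R3 + R1: [0, 0, 0]
R4 ← R4 − R1: [0, 0, 0]
1 nonzero row, so rank(TC) = 1.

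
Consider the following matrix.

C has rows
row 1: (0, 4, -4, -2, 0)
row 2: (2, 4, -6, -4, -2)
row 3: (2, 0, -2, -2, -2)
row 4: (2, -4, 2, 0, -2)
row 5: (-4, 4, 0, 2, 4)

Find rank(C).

2

Row reduce to echelon form.
Swap R1 ↔ R2
R3 ← R3 − R1: [0, -4, 4, 2, 0]
R4 ← R4 − R1: [0, -8, 8, 4, 0]
R5 ← R5 + (2)·R1: [0, 12, -12, -6, 0]
R3 ← R3 + R2: [0, 0, 0, 0, 0]
R4 ← R4 + (2)·R2: [0, 0, 0, 0, 0]
R5 ← R5 − (3)·R2: [0, 0, 0, 0, 0]
Echelon form has 2 nonzero rows, so rank(C) = 2.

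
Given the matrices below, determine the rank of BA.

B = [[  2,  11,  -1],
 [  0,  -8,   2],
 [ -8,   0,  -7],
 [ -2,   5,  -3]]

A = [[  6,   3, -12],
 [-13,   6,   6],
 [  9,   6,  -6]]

First compute BA:
[[-140,  66,  48],
 [122, -36, -60],
 [-111, -66, 138],
 [-104,   6,  72]]
Now row reduce the product.
R2 ← R2 + (61/70)·R1: [0, 753/35, -636/35]
R3 ← R3 − (111/140)·R1: [0, -8283/70, 3498/35]
R4 ← R4 − (26/35)·R1: [0, -1506/35, 1272/35]
R3 ← R3 + (11/2)·R2: [0, 0, 0]
R4 ← R4 + (2)·R2: [0, 0, 0]
2 nonzero rows, so rank(BA) = 2.

2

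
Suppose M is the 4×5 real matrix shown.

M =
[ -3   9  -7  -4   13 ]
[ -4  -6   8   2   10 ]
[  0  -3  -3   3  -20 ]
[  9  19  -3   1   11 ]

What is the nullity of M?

Row reduce to echelon form.
R2 ← R2 − (4/3)·R1: [0, -18, 52/3, 22/3, -22/3]
R4 ← R4 + (3)·R1: [0, 46, -24, -11, 50]
R3 ← R3 − (1/6)·R2: [0, 0, -53/9, 16/9, -169/9]
R4 ← R4 + (23/9)·R2: [0, 0, 548/27, 209/27, 844/27]
R4 ← R4 + (548/159)·R3: [0, 0, 0, 735/53, -5320/159]
4 nonzero rows, so rank(M) = 4.
M has 5 columns; by rank–nullity, nullity = 5 − 4 = 1.

1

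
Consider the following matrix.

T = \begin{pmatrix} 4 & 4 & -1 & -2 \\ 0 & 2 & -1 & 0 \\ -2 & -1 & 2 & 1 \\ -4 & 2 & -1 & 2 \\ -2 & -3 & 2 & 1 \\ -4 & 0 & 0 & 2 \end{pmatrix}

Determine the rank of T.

3

Row reduce to echelon form.
R3 ← R3 + (1/2)·R1: [0, 1, 3/2, 0]
R4 ← R4 + R1: [0, 6, -2, 0]
R5 ← R5 + (1/2)·R1: [0, -1, 3/2, 0]
R6 ← R6 + R1: [0, 4, -1, 0]
R3 ← R3 − (1/2)·R2: [0, 0, 2, 0]
R4 ← R4 − (3)·R2: [0, 0, 1, 0]
R5 ← R5 + (1/2)·R2: [0, 0, 1, 0]
R6 ← R6 − (2)·R2: [0, 0, 1, 0]
R4 ← R4 − (1/2)·R3: [0, 0, 0, 0]
R5 ← R5 − (1/2)·R3: [0, 0, 0, 0]
R6 ← R6 − (1/2)·R3: [0, 0, 0, 0]
Echelon form has 3 nonzero rows, so rank(T) = 3.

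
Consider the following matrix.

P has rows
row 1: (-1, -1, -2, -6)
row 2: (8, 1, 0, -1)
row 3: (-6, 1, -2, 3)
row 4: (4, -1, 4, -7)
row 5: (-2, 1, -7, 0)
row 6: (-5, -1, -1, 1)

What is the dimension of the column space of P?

4

Row reduce to echelon form.
R2 ← R2 + (8)·R1: [0, -7, -16, -49]
R3 ← R3 − (6)·R1: [0, 7, 10, 39]
R4 ← R4 + (4)·R1: [0, -5, -4, -31]
R5 ← R5 − (2)·R1: [0, 3, -3, 12]
R6 ← R6 − (5)·R1: [0, 4, 9, 31]
R3 ← R3 + R2: [0, 0, -6, -10]
R4 ← R4 − (5/7)·R2: [0, 0, 52/7, 4]
R5 ← R5 + (3/7)·R2: [0, 0, -69/7, -9]
R6 ← R6 + (4/7)·R2: [0, 0, -1/7, 3]
R4 ← R4 + (26/21)·R3: [0, 0, 0, -176/21]
R5 ← R5 − (23/14)·R3: [0, 0, 0, 52/7]
R6 ← R6 − (1/42)·R3: [0, 0, 0, 68/21]
R5 ← R5 + (39/44)·R4: [0, 0, 0, 0]
R6 ← R6 + (17/44)·R4: [0, 0, 0, 0]
Echelon form has 4 nonzero rows, so rank(P) = 4.
The column space has dimension equal to the rank: 4.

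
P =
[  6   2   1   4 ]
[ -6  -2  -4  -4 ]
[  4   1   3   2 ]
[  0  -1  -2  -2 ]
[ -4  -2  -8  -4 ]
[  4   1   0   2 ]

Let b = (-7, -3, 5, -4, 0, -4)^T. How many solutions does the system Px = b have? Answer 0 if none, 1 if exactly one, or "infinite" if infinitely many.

Row reduce the augmented matrix [P | b].
R2 ← R2 + R1: [0, 0, -3, 0, -10]
R3 ← R3 − (2/3)·R1: [0, -1/3, 7/3, -2/3, 29/3]
R5 ← R5 + (2/3)·R1: [0, -2/3, -22/3, -4/3, -14/3]
R6 ← R6 − (2/3)·R1: [0, -1/3, -2/3, -2/3, 2/3]
Swap R2 ↔ R3
R4 ← R4 − (3)·R2: [0, 0, -9, 0, -33]
R5 ← R5 − (2)·R2: [0, 0, -12, 0, -24]
R6 ← R6 − R2: [0, 0, -3, 0, -9]
R4 ← R4 − (3)·R3: [0, 0, 0, 0, -3]
R5 ← R5 − (4)·R3: [0, 0, 0, 0, 16]
R6 ← R6 − R3: [0, 0, 0, 0, 1]
R5 ← R5 + (16/3)·R4: [0, 0, 0, 0, 0]
R6 ← R6 + (1/3)·R4: [0, 0, 0, 0, 0]
The echelon form has 4 nonzero rows; the last pivot sits in the augmented column, so rank(P) = 3 but rank([P|b]) = 4.
Since the ranks differ, the system is inconsistent.
It has no solutions.

0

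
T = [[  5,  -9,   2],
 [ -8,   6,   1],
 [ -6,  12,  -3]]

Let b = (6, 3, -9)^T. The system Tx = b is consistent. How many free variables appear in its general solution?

Row reduce the augmented matrix [T | b].
R2 ← R2 + (8/5)·R1: [0, -42/5, 21/5, 63/5]
R3 ← R3 + (6/5)·R1: [0, 6/5, -3/5, -9/5]
R3 ← R3 + (1/7)·R2: [0, 0, 0, 0]
The echelon form has 2 nonzero rows, and every pivot lies in the first 3 columns, so rank(T) = rank([T|b]) = 2.
The system is consistent.
Free variables = (unknowns) − (rank) = 3 − 2 = 1.

1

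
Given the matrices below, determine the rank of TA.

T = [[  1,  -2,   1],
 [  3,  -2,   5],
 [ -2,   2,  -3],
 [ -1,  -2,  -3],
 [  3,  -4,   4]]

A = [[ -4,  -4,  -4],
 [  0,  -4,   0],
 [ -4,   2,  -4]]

First compute TA:
[[ -8,   6,  -8],
 [-32,   6, -32],
 [ 20,  -6,  20],
 [ 16,   6,  16],
 [-28,  12, -28]]
Now row reduce the product.
R2 ← R2 − (4)·R1: [0, -18, 0]
R3 ← R3 + (5/2)·R1: [0, 9, 0]
R4 ← R4 + (2)·R1: [0, 18, 0]
R5 ← R5 − (7/2)·R1: [0, -9, 0]
R3 ← R3 + (1/2)·R2: [0, 0, 0]
R4 ← R4 + R2: [0, 0, 0]
R5 ← R5 − (1/2)·R2: [0, 0, 0]
2 nonzero rows, so rank(TA) = 2.

2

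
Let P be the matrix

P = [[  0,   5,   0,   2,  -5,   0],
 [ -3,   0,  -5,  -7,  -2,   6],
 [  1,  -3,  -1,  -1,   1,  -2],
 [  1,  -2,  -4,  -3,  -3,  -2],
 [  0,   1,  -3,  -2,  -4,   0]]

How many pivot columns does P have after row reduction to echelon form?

Row reduce to echelon form.
Swap R1 ↔ R2
R3 ← R3 + (1/3)·R1: [0, -3, -8/3, -10/3, 1/3, 0]
R4 ← R4 + (1/3)·R1: [0, -2, -17/3, -16/3, -11/3, 0]
R3 ← R3 + (3/5)·R2: [0, 0, -8/3, -32/15, -8/3, 0]
R4 ← R4 + (2/5)·R2: [0, 0, -17/3, -68/15, -17/3, 0]
R5 ← R5 − (1/5)·R2: [0, 0, -3, -12/5, -3, 0]
R4 ← R4 − (17/8)·R3: [0, 0, 0, 0, 0, 0]
R5 ← R5 − (9/8)·R3: [0, 0, 0, 0, 0, 0]
Echelon form has 3 nonzero rows, so rank(P) = 3.
Each nonzero row contributes one pivot column: 3 pivot columns.

3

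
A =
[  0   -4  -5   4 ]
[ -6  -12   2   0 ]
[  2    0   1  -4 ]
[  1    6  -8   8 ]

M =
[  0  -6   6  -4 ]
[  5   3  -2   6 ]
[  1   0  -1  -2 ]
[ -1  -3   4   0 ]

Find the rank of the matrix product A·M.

3

First compute AM:
[[-29, -24,  29, -14],
 [-58,   0, -14, -52],
 [  5,   0,  -5, -10],
 [ 14, -12,  34,  48]]
Now row reduce the product.
R2 ← R2 − (2)·R1: [0, 48, -72, -24]
R3 ← R3 + (5/29)·R1: [0, -120/29, 0, -360/29]
R4 ← R4 + (14/29)·R1: [0, -684/29, 48, 1196/29]
R3 ← R3 + (5/58)·R2: [0, 0, -180/29, -420/29]
R4 ← R4 + (57/116)·R2: [0, 0, 366/29, 854/29]
R4 ← R4 + (61/30)·R3: [0, 0, 0, 0]
3 nonzero rows, so rank(AM) = 3.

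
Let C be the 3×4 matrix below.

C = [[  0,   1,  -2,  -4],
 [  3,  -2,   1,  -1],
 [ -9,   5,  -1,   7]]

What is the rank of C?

2

Row reduce to echelon form.
Swap R1 ↔ R2
R3 ← R3 + (3)·R1: [0, -1, 2, 4]
R3 ← R3 + R2: [0, 0, 0, 0]
Echelon form has 2 nonzero rows, so rank(C) = 2.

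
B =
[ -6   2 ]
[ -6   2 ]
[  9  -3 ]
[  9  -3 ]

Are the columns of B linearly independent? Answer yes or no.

Row reduce B to echelon form.
R2 ← R2 − R1: [0, 0]
R3 ← R3 + (3/2)·R1: [0, 0]
R4 ← R4 + (3/2)·R1: [0, 0]
1 pivot among 2 columns.
Only 1 < 2 pivot columns, so the columns are linearly dependent.

no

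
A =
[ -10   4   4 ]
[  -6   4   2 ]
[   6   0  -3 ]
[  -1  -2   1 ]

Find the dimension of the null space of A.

Row reduce to echelon form.
R2 ← R2 − (3/5)·R1: [0, 8/5, -2/5]
R3 ← R3 + (3/5)·R1: [0, 12/5, -3/5]
R4 ← R4 − (1/10)·R1: [0, -12/5, 3/5]
R3 ← R3 − (3/2)·R2: [0, 0, 0]
R4 ← R4 + (3/2)·R2: [0, 0, 0]
2 nonzero rows, so rank(A) = 2.
A has 3 columns; by rank–nullity, nullity = 3 − 2 = 1.

1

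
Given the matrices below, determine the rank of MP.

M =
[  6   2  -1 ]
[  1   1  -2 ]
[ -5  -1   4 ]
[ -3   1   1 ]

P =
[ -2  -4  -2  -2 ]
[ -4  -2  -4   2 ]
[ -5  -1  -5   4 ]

First compute MP:
[[-15, -27, -15, -12],
 [  4,  -4,   4,  -8],
 [ -6,  18,  -6,  24],
 [ -3,   9,  -3,  12]]
Now row reduce the product.
R2 ← R2 + (4/15)·R1: [0, -56/5, 0, -56/5]
R3 ← R3 − (2/5)·R1: [0, 144/5, 0, 144/5]
R4 ← R4 − (1/5)·R1: [0, 72/5, 0, 72/5]
R3 ← R3 + (18/7)·R2: [0, 0, 0, 0]
R4 ← R4 + (9/7)·R2: [0, 0, 0, 0]
2 nonzero rows, so rank(MP) = 2.

2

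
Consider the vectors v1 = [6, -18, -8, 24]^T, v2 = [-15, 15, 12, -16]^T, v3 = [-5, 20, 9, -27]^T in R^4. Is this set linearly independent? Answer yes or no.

Form the matrix with these vectors as rows and row reduce.
R2 ← R2 + (5/2)·R1: [0, -30, -8, 44]
R3 ← R3 + (5/6)·R1: [0, 5, 7/3, -7]
R3 ← R3 + (1/6)·R2: [0, 0, 1, 1/3]
3 nonzero rows, so the 3 vectors span a space of dimension 3.
Since 3 = 3, the vectors are linearly independent.

yes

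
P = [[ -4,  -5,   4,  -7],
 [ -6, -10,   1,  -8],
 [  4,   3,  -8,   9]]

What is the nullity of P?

Row reduce to echelon form.
R2 ← R2 − (3/2)·R1: [0, -5/2, -5, 5/2]
R3 ← R3 + R1: [0, -2, -4, 2]
R3 ← R3 − (4/5)·R2: [0, 0, 0, 0]
2 nonzero rows, so rank(P) = 2.
P has 4 columns; by rank–nullity, nullity = 4 − 2 = 2.

2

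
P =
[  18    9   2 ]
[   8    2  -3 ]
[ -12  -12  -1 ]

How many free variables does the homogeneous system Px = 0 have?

Row reduce to echelon form.
R2 ← R2 − (4/9)·R1: [0, -2, -35/9]
R3 ← R3 + (2/3)·R1: [0, -6, 1/3]
R3 ← R3 − (3)·R2: [0, 0, 12]
3 nonzero rows, so rank(P) = 3.
P has 3 columns; by rank–nullity, nullity = 3 − 3 = 0.

0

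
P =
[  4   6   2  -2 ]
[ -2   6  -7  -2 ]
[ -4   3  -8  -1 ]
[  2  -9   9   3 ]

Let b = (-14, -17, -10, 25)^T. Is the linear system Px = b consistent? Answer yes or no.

yes

Row reduce the augmented matrix [P | b].
R2 ← R2 + (1/2)·R1: [0, 9, -6, -3, -24]
R3 ← R3 + R1: [0, 9, -6, -3, -24]
R4 ← R4 − (1/2)·R1: [0, -12, 8, 4, 32]
R3 ← R3 − R2: [0, 0, 0, 0, 0]
R4 ← R4 + (4/3)·R2: [0, 0, 0, 0, 0]
The echelon form has 2 nonzero rows, and every pivot lies in the first 4 columns, so rank(P) = rank([P|b]) = 2.
The system is consistent.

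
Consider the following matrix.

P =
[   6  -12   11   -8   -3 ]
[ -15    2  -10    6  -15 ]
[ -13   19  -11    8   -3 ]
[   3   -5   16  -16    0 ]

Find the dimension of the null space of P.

Row reduce to echelon form.
R2 ← R2 + (5/2)·R1: [0, -28, 35/2, -14, -45/2]
R3 ← R3 + (13/6)·R1: [0, -7, 77/6, -28/3, -19/2]
R4 ← R4 − (1/2)·R1: [0, 1, 21/2, -12, 3/2]
R3 ← R3 − (1/4)·R2: [0, 0, 203/24, -35/6, -31/8]
R4 ← R4 + (1/28)·R2: [0, 0, 89/8, -25/2, 39/56]
R4 ← R4 − (267/203)·R3: [0, 0, 0, -140/29, 168/29]
4 nonzero rows, so rank(P) = 4.
P has 5 columns; by rank–nullity, nullity = 5 − 4 = 1.

1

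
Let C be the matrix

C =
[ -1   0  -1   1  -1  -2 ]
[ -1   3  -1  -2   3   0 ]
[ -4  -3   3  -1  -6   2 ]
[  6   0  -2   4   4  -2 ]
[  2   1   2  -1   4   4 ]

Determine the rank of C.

Row reduce to echelon form.
R2 ← R2 − R1: [0, 3, 0, -3, 4, 2]
R3 ← R3 − (4)·R1: [0, -3, 7, -5, -2, 10]
R4 ← R4 + (6)·R1: [0, 0, -8, 10, -2, -14]
R5 ← R5 + (2)·R1: [0, 1, 0, 1, 2, 0]
R3 ← R3 + R2: [0, 0, 7, -8, 2, 12]
R5 ← R5 − (1/3)·R2: [0, 0, 0, 2, 2/3, -2/3]
R4 ← R4 + (8/7)·R3: [0, 0, 0, 6/7, 2/7, -2/7]
R5 ← R5 − (7/3)·R4: [0, 0, 0, 0, 0, 0]
Echelon form has 4 nonzero rows, so rank(C) = 4.

4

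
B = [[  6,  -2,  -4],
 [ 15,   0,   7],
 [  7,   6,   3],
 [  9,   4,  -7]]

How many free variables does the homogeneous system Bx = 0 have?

Row reduce to echelon form.
R2 ← R2 − (5/2)·R1: [0, 5, 17]
R3 ← R3 − (7/6)·R1: [0, 25/3, 23/3]
R4 ← R4 − (3/2)·R1: [0, 7, -1]
R3 ← R3 − (5/3)·R2: [0, 0, -62/3]
R4 ← R4 − (7/5)·R2: [0, 0, -124/5]
R4 ← R4 − (6/5)·R3: [0, 0, 0]
3 nonzero rows, so rank(B) = 3.
B has 3 columns; by rank–nullity, nullity = 3 − 3 = 0.

0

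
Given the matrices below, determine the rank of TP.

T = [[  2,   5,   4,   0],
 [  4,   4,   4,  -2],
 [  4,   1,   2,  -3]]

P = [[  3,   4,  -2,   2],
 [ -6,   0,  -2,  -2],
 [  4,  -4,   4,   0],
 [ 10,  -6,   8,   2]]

2

First compute TP:
[[ -8,  -8,   2,  -6],
 [-16,  12, -16,  -4],
 [-16,  26, -26,   0]]
Now row reduce the product.
R2 ← R2 − (2)·R1: [0, 28, -20, 8]
R3 ← R3 − (2)·R1: [0, 42, -30, 12]
R3 ← R3 − (3/2)·R2: [0, 0, 0, 0]
2 nonzero rows, so rank(TP) = 2.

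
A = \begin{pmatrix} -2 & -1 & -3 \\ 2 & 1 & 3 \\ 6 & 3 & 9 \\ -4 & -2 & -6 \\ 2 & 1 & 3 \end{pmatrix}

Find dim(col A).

1

Row reduce to echelon form.
R2 ← R2 + R1: [0, 0, 0]
R3 ← R3 + (3)·R1: [0, 0, 0]
R4 ← R4 − (2)·R1: [0, 0, 0]
R5 ← R5 + R1: [0, 0, 0]
Echelon form has 1 nonzero row, so rank(A) = 1.
The column space has dimension equal to the rank: 1.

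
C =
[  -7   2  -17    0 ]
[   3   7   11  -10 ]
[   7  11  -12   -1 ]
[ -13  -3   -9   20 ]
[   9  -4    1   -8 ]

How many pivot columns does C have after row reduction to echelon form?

4

Row reduce to echelon form.
R2 ← R2 + (3/7)·R1: [0, 55/7, 26/7, -10]
R3 ← R3 + R1: [0, 13, -29, -1]
R4 ← R4 − (13/7)·R1: [0, -47/7, 158/7, 20]
R5 ← R5 + (9/7)·R1: [0, -10/7, -146/7, -8]
R3 ← R3 − (91/55)·R2: [0, 0, -1933/55, 171/11]
R4 ← R4 + (47/55)·R2: [0, 0, 1416/55, 126/11]
R5 ← R5 + (2/11)·R2: [0, 0, -222/11, -108/11]
R4 ← R4 + (1416/1933)·R3: [0, 0, 0, 44154/1933]
R5 ← R5 − (1110/1933)·R3: [0, 0, 0, -36234/1933]
R5 ← R5 + (183/223)·R4: [0, 0, 0, 0]
Echelon form has 4 nonzero rows, so rank(C) = 4.
Each nonzero row contributes one pivot column: 4 pivot columns.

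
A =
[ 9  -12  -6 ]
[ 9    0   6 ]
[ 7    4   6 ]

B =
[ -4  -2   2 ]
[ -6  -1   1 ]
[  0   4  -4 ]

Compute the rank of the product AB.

First compute AB:
[[ 36, -30,  30],
 [-36,   6,  -6],
 [-52,   6,  -6]]
Now row reduce the product.
R2 ← R2 + R1: [0, -24, 24]
R3 ← R3 + (13/9)·R1: [0, -112/3, 112/3]
R3 ← R3 − (14/9)·R2: [0, 0, 0]
2 nonzero rows, so rank(AB) = 2.

2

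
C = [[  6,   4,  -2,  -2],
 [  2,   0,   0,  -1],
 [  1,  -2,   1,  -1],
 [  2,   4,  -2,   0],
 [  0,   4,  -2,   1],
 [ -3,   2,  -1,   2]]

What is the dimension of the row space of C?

Row reduce to echelon form.
R2 ← R2 − (1/3)·R1: [0, -4/3, 2/3, -1/3]
R3 ← R3 − (1/6)·R1: [0, -8/3, 4/3, -2/3]
R4 ← R4 − (1/3)·R1: [0, 8/3, -4/3, 2/3]
R6 ← R6 + (1/2)·R1: [0, 4, -2, 1]
R3 ← R3 − (2)·R2: [0, 0, 0, 0]
R4 ← R4 + (2)·R2: [0, 0, 0, 0]
R5 ← R5 + (3)·R2: [0, 0, 0, 0]
R6 ← R6 + (3)·R2: [0, 0, 0, 0]
Echelon form has 2 nonzero rows, so rank(C) = 2.
The row space has dimension equal to the rank: 2.

2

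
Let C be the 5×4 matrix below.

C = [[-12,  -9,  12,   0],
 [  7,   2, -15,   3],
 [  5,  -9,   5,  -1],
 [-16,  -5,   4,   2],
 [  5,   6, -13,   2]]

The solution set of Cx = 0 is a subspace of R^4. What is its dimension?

Row reduce to echelon form.
R2 ← R2 + (7/12)·R1: [0, -13/4, -8, 3]
R3 ← R3 + (5/12)·R1: [0, -51/4, 10, -1]
R4 ← R4 − (4/3)·R1: [0, 7, -12, 2]
R5 ← R5 + (5/12)·R1: [0, 9/4, -8, 2]
R3 ← R3 − (51/13)·R2: [0, 0, 538/13, -166/13]
R4 ← R4 + (28/13)·R2: [0, 0, -380/13, 110/13]
R5 ← R5 + (9/13)·R2: [0, 0, -176/13, 53/13]
R4 ← R4 + (190/269)·R3: [0, 0, 0, -150/269]
R5 ← R5 + (88/269)·R3: [0, 0, 0, -27/269]
R5 ← R5 − (9/50)·R4: [0, 0, 0, 0]
4 nonzero rows, so rank(C) = 4.
C has 4 columns; by rank–nullity, nullity = 4 − 4 = 0.

0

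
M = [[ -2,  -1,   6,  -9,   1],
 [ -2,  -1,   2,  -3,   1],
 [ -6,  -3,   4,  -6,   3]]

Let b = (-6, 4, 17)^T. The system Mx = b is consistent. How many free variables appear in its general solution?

3

Row reduce the augmented matrix [M | b].
R2 ← R2 − R1: [0, 0, -4, 6, 0, 10]
R3 ← R3 − (3)·R1: [0, 0, -14, 21, 0, 35]
R3 ← R3 − (7/2)·R2: [0, 0, 0, 0, 0, 0]
The echelon form has 2 nonzero rows, and every pivot lies in the first 5 columns, so rank(M) = rank([M|b]) = 2.
The system is consistent.
Free variables = (unknowns) − (rank) = 5 − 2 = 3.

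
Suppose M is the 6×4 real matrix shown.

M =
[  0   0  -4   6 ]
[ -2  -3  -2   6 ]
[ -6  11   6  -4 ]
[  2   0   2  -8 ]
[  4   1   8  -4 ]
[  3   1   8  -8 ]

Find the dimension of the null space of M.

0

Row reduce to echelon form.
Swap R1 ↔ R2
R3 ← R3 − (3)·R1: [0, 20, 12, -22]
R4 ← R4 + R1: [0, -3, 0, -2]
R5 ← R5 + (2)·R1: [0, -5, 4, 8]
R6 ← R6 + (3/2)·R1: [0, -7/2, 5, 1]
Swap R2 ↔ R3
R4 ← R4 + (3/20)·R2: [0, 0, 9/5, -53/10]
R5 ← R5 + (1/4)·R2: [0, 0, 7, 5/2]
R6 ← R6 + (7/40)·R2: [0, 0, 71/10, -57/20]
R4 ← R4 + (9/20)·R3: [0, 0, 0, -13/5]
R5 ← R5 + (7/4)·R3: [0, 0, 0, 13]
R6 ← R6 + (71/40)·R3: [0, 0, 0, 39/5]
R5 ← R5 + (5)·R4: [0, 0, 0, 0]
R6 ← R6 + (3)·R4: [0, 0, 0, 0]
4 nonzero rows, so rank(M) = 4.
M has 4 columns; by rank–nullity, nullity = 4 − 4 = 0.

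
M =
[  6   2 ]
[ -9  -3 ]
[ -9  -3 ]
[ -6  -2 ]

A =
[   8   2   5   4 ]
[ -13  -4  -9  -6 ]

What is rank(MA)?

First compute MA:
[[ 22,   4,  12,  12],
 [-33,  -6, -18, -18],
 [-33,  -6, -18, -18],
 [-22,  -4, -12, -12]]
Now row reduce the product.
R2 ← R2 + (3/2)·R1: [0, 0, 0, 0]
R3 ← R3 + (3/2)·R1: [0, 0, 0, 0]
R4 ← R4 + R1: [0, 0, 0, 0]
1 nonzero row, so rank(MA) = 1.

1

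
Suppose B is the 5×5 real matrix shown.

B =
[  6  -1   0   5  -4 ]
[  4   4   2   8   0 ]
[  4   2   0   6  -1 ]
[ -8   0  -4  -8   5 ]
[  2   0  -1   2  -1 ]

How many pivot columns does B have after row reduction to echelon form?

3

Row reduce to echelon form.
R2 ← R2 − (2/3)·R1: [0, 14/3, 2, 14/3, 8/3]
R3 ← R3 − (2/3)·R1: [0, 8/3, 0, 8/3, 5/3]
R4 ← R4 + (4/3)·R1: [0, -4/3, -4, -4/3, -1/3]
R5 ← R5 − (1/3)·R1: [0, 1/3, -1, 1/3, 1/3]
R3 ← R3 − (4/7)·R2: [0, 0, -8/7, 0, 1/7]
R4 ← R4 + (2/7)·R2: [0, 0, -24/7, 0, 3/7]
R5 ← R5 − (1/14)·R2: [0, 0, -8/7, 0, 1/7]
R4 ← R4 − (3)·R3: [0, 0, 0, 0, 0]
R5 ← R5 − R3: [0, 0, 0, 0, 0]
Echelon form has 3 nonzero rows, so rank(B) = 3.
Each nonzero row contributes one pivot column: 3 pivot columns.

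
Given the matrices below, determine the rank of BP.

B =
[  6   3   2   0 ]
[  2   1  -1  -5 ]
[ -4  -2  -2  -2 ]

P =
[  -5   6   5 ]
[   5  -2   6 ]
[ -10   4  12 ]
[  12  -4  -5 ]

2

First compute BP:
[[-35,  38,  72],
 [-55,  26,  29],
 [  6, -20, -46]]
Now row reduce the product.
R2 ← R2 − (11/7)·R1: [0, -236/7, -589/7]
R3 ← R3 + (6/35)·R1: [0, -472/35, -1178/35]
R3 ← R3 − (2/5)·R2: [0, 0, 0]
2 nonzero rows, so rank(BP) = 2.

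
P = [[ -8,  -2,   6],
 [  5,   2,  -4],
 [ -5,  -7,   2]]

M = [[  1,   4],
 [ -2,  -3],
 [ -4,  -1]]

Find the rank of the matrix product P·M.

First compute PM:
[[-28, -32],
 [ 17,  18],
 [  1,  -1]]
Now row reduce the product.
R2 ← R2 + (17/28)·R1: [0, -10/7]
R3 ← R3 + (1/28)·R1: [0, -15/7]
R3 ← R3 − (3/2)·R2: [0, 0]
2 nonzero rows, so rank(PM) = 2.

2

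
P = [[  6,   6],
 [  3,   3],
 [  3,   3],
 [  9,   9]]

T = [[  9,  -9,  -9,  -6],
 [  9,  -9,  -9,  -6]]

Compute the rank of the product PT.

First compute PT:
[[108, -108, -108, -72],
 [ 54, -54, -54, -36],
 [ 54, -54, -54, -36],
 [162, -162, -162, -108]]
Now row reduce the product.
R2 ← R2 − (1/2)·R1: [0, 0, 0, 0]
R3 ← R3 − (1/2)·R1: [0, 0, 0, 0]
R4 ← R4 − (3/2)·R1: [0, 0, 0, 0]
1 nonzero row, so rank(PT) = 1.

1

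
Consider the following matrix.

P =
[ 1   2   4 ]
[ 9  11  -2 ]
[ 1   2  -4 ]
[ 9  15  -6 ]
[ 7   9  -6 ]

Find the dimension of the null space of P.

0

Row reduce to echelon form.
R2 ← R2 − (9)·R1: [0, -7, -38]
R3 ← R3 − R1: [0, 0, -8]
R4 ← R4 − (9)·R1: [0, -3, -42]
R5 ← R5 − (7)·R1: [0, -5, -34]
R4 ← R4 − (3/7)·R2: [0, 0, -180/7]
R5 ← R5 − (5/7)·R2: [0, 0, -48/7]
R4 ← R4 − (45/14)·R3: [0, 0, 0]
R5 ← R5 − (6/7)·R3: [0, 0, 0]
3 nonzero rows, so rank(P) = 3.
P has 3 columns; by rank–nullity, nullity = 3 − 3 = 0.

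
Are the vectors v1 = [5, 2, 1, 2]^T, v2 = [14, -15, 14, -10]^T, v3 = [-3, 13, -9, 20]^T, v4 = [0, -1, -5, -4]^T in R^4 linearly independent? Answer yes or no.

yes

Form the matrix with these vectors as rows and row reduce.
R2 ← R2 − (14/5)·R1: [0, -103/5, 56/5, -78/5]
R3 ← R3 + (3/5)·R1: [0, 71/5, -42/5, 106/5]
R3 ← R3 + (71/103)·R2: [0, 0, -70/103, 1076/103]
R4 ← R4 − (5/103)·R2: [0, 0, -571/103, -334/103]
R4 ← R4 − (571/70)·R3: [0, 0, 0, -3096/35]
4 nonzero rows, so the 4 vectors span a space of dimension 4.
Since 4 = 4, the vectors are linearly independent.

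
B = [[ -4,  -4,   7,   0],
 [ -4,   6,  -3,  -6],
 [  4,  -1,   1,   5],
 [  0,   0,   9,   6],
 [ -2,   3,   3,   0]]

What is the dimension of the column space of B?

Row reduce to echelon form.
R2 ← R2 − R1: [0, 10, -10, -6]
R3 ← R3 + R1: [0, -5, 8, 5]
R5 ← R5 − (1/2)·R1: [0, 5, -1/2, 0]
R3 ← R3 + (1/2)·R2: [0, 0, 3, 2]
R5 ← R5 − (1/2)·R2: [0, 0, 9/2, 3]
R4 ← R4 − (3)·R3: [0, 0, 0, 0]
R5 ← R5 − (3/2)·R3: [0, 0, 0, 0]
Echelon form has 3 nonzero rows, so rank(B) = 3.
The column space has dimension equal to the rank: 3.

3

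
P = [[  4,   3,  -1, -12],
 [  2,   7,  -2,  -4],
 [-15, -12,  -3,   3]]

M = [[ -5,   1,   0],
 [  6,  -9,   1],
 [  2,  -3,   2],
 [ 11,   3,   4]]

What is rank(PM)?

3

First compute PM:
[[-136, -56, -47],
 [-16, -67, -13],
 [ 30, 111,  -6]]
Now row reduce the product.
R2 ← R2 − (2/17)·R1: [0, -1027/17, -127/17]
R3 ← R3 + (15/68)·R1: [0, 1677/17, -1113/68]
R3 ← R3 + (129/79)·R2: [0, 0, -9027/316]
3 nonzero rows, so rank(PM) = 3.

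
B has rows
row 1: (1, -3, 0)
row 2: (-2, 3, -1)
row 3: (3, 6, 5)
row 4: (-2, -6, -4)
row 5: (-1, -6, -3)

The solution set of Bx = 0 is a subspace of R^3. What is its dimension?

Row reduce to echelon form.
R2 ← R2 + (2)·R1: [0, -3, -1]
R3 ← R3 − (3)·R1: [0, 15, 5]
R4 ← R4 + (2)·R1: [0, -12, -4]
R5 ← R5 + R1: [0, -9, -3]
R3 ← R3 + (5)·R2: [0, 0, 0]
R4 ← R4 − (4)·R2: [0, 0, 0]
R5 ← R5 − (3)·R2: [0, 0, 0]
2 nonzero rows, so rank(B) = 2.
B has 3 columns; by rank–nullity, nullity = 3 − 2 = 1.

1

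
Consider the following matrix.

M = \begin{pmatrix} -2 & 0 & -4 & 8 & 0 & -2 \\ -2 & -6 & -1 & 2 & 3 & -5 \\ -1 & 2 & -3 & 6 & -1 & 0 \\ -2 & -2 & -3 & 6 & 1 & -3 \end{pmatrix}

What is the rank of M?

Row reduce to echelon form.
R2 ← R2 − R1: [0, -6, 3, -6, 3, -3]
R3 ← R3 − (1/2)·R1: [0, 2, -1, 2, -1, 1]
R4 ← R4 − R1: [0, -2, 1, -2, 1, -1]
R3 ← R3 + (1/3)·R2: [0, 0, 0, 0, 0, 0]
R4 ← R4 − (1/3)·R2: [0, 0, 0, 0, 0, 0]
Echelon form has 2 nonzero rows, so rank(M) = 2.

2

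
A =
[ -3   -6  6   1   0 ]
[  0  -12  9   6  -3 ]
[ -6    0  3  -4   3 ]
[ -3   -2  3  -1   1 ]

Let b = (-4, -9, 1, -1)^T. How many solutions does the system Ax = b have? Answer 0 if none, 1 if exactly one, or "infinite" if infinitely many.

infinite

Row reduce the augmented matrix [A | b].
R3 ← R3 − (2)·R1: [0, 12, -9, -6, 3, 9]
R4 ← R4 − R1: [0, 4, -3, -2, 1, 3]
R3 ← R3 + R2: [0, 0, 0, 0, 0, 0]
R4 ← R4 + (1/3)·R2: [0, 0, 0, 0, 0, 0]
The echelon form has 2 nonzero rows, and every pivot lies in the first 5 columns, so rank(A) = rank([A|b]) = 2.
The system is consistent.
rank = 2 < 5 unknowns, so there are infinitely many solutions.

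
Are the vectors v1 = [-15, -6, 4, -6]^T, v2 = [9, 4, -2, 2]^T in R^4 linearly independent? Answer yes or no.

yes

Form the matrix with these vectors as rows and row reduce.
R2 ← R2 + (3/5)·R1: [0, 2/5, 2/5, -8/5]
2 nonzero rows, so the 2 vectors span a space of dimension 2.
Since 2 = 2, the vectors are linearly independent.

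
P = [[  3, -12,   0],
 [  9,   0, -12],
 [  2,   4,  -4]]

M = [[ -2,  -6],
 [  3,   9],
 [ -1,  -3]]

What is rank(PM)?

1

First compute PM:
[[-42, -126],
 [ -6, -18],
 [ 12,  36]]
Now row reduce the product.
R2 ← R2 − (1/7)·R1: [0, 0]
R3 ← R3 + (2/7)·R1: [0, 0]
1 nonzero row, so rank(PM) = 1.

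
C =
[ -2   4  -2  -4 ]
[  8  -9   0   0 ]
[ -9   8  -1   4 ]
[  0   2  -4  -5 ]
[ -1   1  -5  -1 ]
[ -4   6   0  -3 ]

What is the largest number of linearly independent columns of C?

Row reduce to echelon form.
R2 ← R2 + (4)·R1: [0, 7, -8, -16]
R3 ← R3 − (9/2)·R1: [0, -10, 8, 22]
R5 ← R5 − (1/2)·R1: [0, -1, -4, 1]
R6 ← R6 − (2)·R1: [0, -2, 4, 5]
R3 ← R3 + (10/7)·R2: [0, 0, -24/7, -6/7]
R4 ← R4 − (2/7)·R2: [0, 0, -12/7, -3/7]
R5 ← R5 + (1/7)·R2: [0, 0, -36/7, -9/7]
R6 ← R6 + (2/7)·R2: [0, 0, 12/7, 3/7]
R4 ← R4 − (1/2)·R3: [0, 0, 0, 0]
R5 ← R5 − (3/2)·R3: [0, 0, 0, 0]
R6 ← R6 + (1/2)·R3: [0, 0, 0, 0]
Echelon form has 3 nonzero rows, so rank(C) = 3.
The rank gives the maximum number of linearly independent columns: 3.

3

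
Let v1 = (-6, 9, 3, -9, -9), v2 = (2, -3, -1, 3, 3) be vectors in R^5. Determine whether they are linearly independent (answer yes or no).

Form the matrix with these vectors as rows and row reduce.
R2 ← R2 + (1/3)·R1: [0, 0, 0, 0, 0]
1 nonzero row, so the 2 vectors span a space of dimension 1.
Since 1 < 2, the vectors are linearly dependent.

no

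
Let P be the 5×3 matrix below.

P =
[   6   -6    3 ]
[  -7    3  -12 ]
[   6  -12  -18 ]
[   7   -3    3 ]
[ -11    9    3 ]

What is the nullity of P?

0

Row reduce to echelon form.
R2 ← R2 + (7/6)·R1: [0, -4, -17/2]
R3 ← R3 − R1: [0, -6, -21]
R4 ← R4 − (7/6)·R1: [0, 4, -1/2]
R5 ← R5 + (11/6)·R1: [0, -2, 17/2]
R3 ← R3 − (3/2)·R2: [0, 0, -33/4]
R4 ← R4 + R2: [0, 0, -9]
R5 ← R5 − (1/2)·R2: [0, 0, 51/4]
R4 ← R4 − (12/11)·R3: [0, 0, 0]
R5 ← R5 + (17/11)·R3: [0, 0, 0]
3 nonzero rows, so rank(P) = 3.
P has 3 columns; by rank–nullity, nullity = 3 − 3 = 0.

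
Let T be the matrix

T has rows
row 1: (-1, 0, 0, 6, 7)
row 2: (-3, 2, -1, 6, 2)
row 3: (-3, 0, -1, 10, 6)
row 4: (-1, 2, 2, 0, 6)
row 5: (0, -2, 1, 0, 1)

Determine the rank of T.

4

Row reduce to echelon form.
R2 ← R2 − (3)·R1: [0, 2, -1, -12, -19]
R3 ← R3 − (3)·R1: [0, 0, -1, -8, -15]
R4 ← R4 − R1: [0, 2, 2, -6, -1]
R4 ← R4 − R2: [0, 0, 3, 6, 18]
R5 ← R5 + R2: [0, 0, 0, -12, -18]
R4 ← R4 + (3)·R3: [0, 0, 0, -18, -27]
R5 ← R5 − (2/3)·R4: [0, 0, 0, 0, 0]
Echelon form has 4 nonzero rows, so rank(T) = 4.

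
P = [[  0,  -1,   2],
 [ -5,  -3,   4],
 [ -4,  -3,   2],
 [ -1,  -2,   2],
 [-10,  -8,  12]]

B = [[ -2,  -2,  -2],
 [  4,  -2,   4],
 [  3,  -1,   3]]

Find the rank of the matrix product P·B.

2

First compute PB:
[[  2,   0,   2],
 [ 10,  12,  10],
 [  2,  12,   2],
 [  0,   4,   0],
 [ 24,  24,  24]]
Now row reduce the product.
R2 ← R2 − (5)·R1: [0, 12, 0]
R3 ← R3 − R1: [0, 12, 0]
R5 ← R5 − (12)·R1: [0, 24, 0]
R3 ← R3 − R2: [0, 0, 0]
R4 ← R4 − (1/3)·R2: [0, 0, 0]
R5 ← R5 − (2)·R2: [0, 0, 0]
2 nonzero rows, so rank(PB) = 2.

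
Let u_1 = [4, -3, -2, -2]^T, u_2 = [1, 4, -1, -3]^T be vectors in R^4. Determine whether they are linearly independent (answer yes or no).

Form the matrix with these vectors as rows and row reduce.
R2 ← R2 − (1/4)·R1: [0, 19/4, -1/2, -5/2]
2 nonzero rows, so the 2 vectors span a space of dimension 2.
Since 2 = 2, the vectors are linearly independent.

yes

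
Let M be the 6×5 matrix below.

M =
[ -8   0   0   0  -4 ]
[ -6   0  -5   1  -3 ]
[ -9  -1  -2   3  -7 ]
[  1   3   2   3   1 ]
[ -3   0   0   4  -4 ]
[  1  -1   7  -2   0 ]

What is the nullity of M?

1

Row reduce to echelon form.
R2 ← R2 − (3/4)·R1: [0, 0, -5, 1, 0]
R3 ← R3 − (9/8)·R1: [0, -1, -2, 3, -5/2]
R4 ← R4 + (1/8)·R1: [0, 3, 2, 3, 1/2]
R5 ← R5 − (3/8)·R1: [0, 0, 0, 4, -5/2]
R6 ← R6 + (1/8)·R1: [0, -1, 7, -2, -1/2]
Swap R2 ↔ R3
R4 ← R4 + (3)·R2: [0, 0, -4, 12, -7]
R6 ← R6 − R2: [0, 0, 9, -5, 2]
R4 ← R4 − (4/5)·R3: [0, 0, 0, 56/5, -7]
R6 ← R6 + (9/5)·R3: [0, 0, 0, -16/5, 2]
R5 ← R5 − (5/14)·R4: [0, 0, 0, 0, 0]
R6 ← R6 + (2/7)·R4: [0, 0, 0, 0, 0]
4 nonzero rows, so rank(M) = 4.
M has 5 columns; by rank–nullity, nullity = 5 − 4 = 1.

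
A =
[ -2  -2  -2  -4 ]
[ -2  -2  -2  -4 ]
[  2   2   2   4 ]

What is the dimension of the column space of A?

1

Row reduce to echelon form.
R2 ← R2 − R1: [0, 0, 0, 0]
R3 ← R3 + R1: [0, 0, 0, 0]
Echelon form has 1 nonzero row, so rank(A) = 1.
The column space has dimension equal to the rank: 1.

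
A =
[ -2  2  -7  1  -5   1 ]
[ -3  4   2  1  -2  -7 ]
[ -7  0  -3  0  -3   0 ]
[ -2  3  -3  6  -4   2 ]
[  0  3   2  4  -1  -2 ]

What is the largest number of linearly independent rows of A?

4

Row reduce to echelon form.
R2 ← R2 − (3/2)·R1: [0, 1, 25/2, -1/2, 11/2, -17/2]
R3 ← R3 − (7/2)·R1: [0, -7, 43/2, -7/2, 29/2, -7/2]
R4 ← R4 − R1: [0, 1, 4, 5, 1, 1]
R3 ← R3 + (7)·R2: [0, 0, 109, -7, 53, -63]
R4 ← R4 − R2: [0, 0, -17/2, 11/2, -9/2, 19/2]
R5 ← R5 − (3)·R2: [0, 0, -71/2, 11/2, -35/2, 47/2]
R4 ← R4 + (17/218)·R3: [0, 0, 0, 540/109, -40/109, 500/109]
R5 ← R5 + (71/218)·R3: [0, 0, 0, 351/109, -26/109, 325/109]
R5 ← R5 − (13/20)·R4: [0, 0, 0, 0, 0, 0]
Echelon form has 4 nonzero rows, so rank(A) = 4.
The rank gives the maximum number of linearly independent rows: 4.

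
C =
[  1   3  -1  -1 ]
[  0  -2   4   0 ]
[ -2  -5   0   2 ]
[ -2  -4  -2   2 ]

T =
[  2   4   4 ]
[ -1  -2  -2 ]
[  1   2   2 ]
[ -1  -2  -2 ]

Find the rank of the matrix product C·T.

1

First compute CT:
[[ -1,  -2,  -2],
 [  6,  12,  12],
 [ -1,  -2,  -2],
 [ -4,  -8,  -8]]
Now row reduce the product.
R2 ← R2 + (6)·R1: [0, 0, 0]
R3 ← R3 − R1: [0, 0, 0]
R4 ← R4 − (4)·R1: [0, 0, 0]
1 nonzero row, so rank(CT) = 1.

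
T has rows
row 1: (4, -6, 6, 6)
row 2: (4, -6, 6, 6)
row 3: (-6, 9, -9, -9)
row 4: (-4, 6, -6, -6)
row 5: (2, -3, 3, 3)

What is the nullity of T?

3

Row reduce to echelon form.
R2 ← R2 − R1: [0, 0, 0, 0]
R3 ← R3 + (3/2)·R1: [0, 0, 0, 0]
R4 ← R4 + R1: [0, 0, 0, 0]
R5 ← R5 − (1/2)·R1: [0, 0, 0, 0]
1 nonzero row, so rank(T) = 1.
T has 4 columns; by rank–nullity, nullity = 4 − 1 = 3.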